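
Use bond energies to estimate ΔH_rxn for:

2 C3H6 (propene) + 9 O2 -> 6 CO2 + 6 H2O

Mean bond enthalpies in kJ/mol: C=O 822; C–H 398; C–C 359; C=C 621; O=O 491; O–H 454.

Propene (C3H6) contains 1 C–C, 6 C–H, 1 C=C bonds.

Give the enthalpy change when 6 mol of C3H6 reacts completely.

Bonds broken (reactants):
  C–C: 2 × 359 = 718
  C–H: 12 × 398 = 4776
  C=C: 2 × 621 = 1242
  O=O: 9 × 491 = 4419
  Σ(broken) = 11155 kJ
Bonds formed (products):
  C=O: 12 × 822 = 9864
  O–H: 12 × 454 = 5448
  Σ(formed) = 15312 kJ
ΔH = Σ(broken) − Σ(formed) = 11155 − 15312 = −4157 kJ
For 3× the reaction as written: 3 × (−4157) = −12471 kJ

ΔH = −12471 kJ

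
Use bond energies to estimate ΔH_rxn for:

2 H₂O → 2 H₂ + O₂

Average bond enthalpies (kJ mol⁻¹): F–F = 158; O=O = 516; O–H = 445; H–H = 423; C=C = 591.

ΔH ≈ +418 kJ

Bonds broken (reactants):
  O–H: 4 × 445 = 1780
  Σ(broken) = 1780 kJ
Bonds formed (products):
  H–H: 2 × 423 = 846
  O=O: 1 × 516 = 516
  Σ(formed) = 1362 kJ
ΔH = Σ(broken) − Σ(formed) = 1780 − 1362 = +418 kJ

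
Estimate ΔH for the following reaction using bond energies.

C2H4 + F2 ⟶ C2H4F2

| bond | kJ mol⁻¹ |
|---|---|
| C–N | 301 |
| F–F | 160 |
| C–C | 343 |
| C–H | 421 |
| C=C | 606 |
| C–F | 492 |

Bonds broken (reactants):
  C–H: 4 × 421 = 1684
  C=C: 1 × 606 = 606
  F–F: 1 × 160 = 160
  Σ(broken) = 2450 kJ
Bonds formed (products):
  C–C: 1 × 343 = 343
  C–F: 2 × 492 = 984
  C–H: 4 × 421 = 1684
  Σ(formed) = 3011 kJ
ΔH = Σ(broken) − Σ(formed) = 2450 − 3011 = −561 kJ

ΔH ≈ −561 kJ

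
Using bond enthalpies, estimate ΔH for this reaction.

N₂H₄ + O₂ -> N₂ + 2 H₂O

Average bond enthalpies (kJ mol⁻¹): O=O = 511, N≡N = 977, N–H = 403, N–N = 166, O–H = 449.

Bonds broken (reactants):
  N–H: 4 × 403 = 1612
  N–N: 1 × 166 = 166
  O=O: 1 × 511 = 511
  Σ(broken) = 2289 kJ
Bonds formed (products):
  N≡N: 1 × 977 = 977
  O–H: 4 × 449 = 1796
  Σ(formed) = 2773 kJ
ΔH = Σ(broken) − Σ(formed) = 2289 − 2773 = −484 kJ

ΔH ≈ −484 kJ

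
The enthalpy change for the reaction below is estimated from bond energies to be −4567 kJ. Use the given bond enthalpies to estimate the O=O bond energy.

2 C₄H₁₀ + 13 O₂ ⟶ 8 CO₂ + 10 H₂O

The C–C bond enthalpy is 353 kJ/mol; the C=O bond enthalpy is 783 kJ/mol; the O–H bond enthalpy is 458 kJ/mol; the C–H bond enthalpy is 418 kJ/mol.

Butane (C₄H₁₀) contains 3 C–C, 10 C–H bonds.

Let D be the O=O bond energy.
Σ(broken) = 6×353 + 20×418 + 13×D = 10478 + 13D
Σ(formed) = 16×783 + 20×458 = 21688
ΔH = Σ(broken) − Σ(formed) = (10478 + 13D) − (21688) = −11210 + 13D
Setting this equal to −4567 kJ gives 13D = 6643, so D = 511 kJ/mol.

D(O=O) ≈ 511 kJ/mol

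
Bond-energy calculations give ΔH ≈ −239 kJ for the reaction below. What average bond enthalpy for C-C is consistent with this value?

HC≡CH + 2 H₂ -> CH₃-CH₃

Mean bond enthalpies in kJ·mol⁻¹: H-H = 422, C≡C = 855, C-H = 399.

D(C-C) ≈ 342 kJ/mol

Let D be the C-C bond energy.
Σ(broken) = 1×855 + 2×399 + 2×422 = 2497
Σ(formed) = 1×D + 6×399 = 2394 + D
ΔH = Σ(broken) − Σ(formed) = (2497) − (2394 + D) = +103 − D
Setting this equal to −239 kJ gives D = 342 kJ/mol.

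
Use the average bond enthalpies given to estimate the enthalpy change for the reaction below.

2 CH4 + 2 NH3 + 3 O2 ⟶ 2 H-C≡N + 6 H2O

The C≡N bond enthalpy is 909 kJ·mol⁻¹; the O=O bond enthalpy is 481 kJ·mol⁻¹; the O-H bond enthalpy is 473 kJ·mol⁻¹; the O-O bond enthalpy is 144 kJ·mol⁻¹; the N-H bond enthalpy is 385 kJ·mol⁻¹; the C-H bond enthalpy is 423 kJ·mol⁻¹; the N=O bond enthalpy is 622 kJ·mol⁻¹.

Bonds broken (reactants):
  C-H: 8 × 423 = 3384
  N-H: 6 × 385 = 2310
  O=O: 3 × 481 = 1443
  Σ(broken) = 7137 kJ
Bonds formed (products):
  C≡N: 2 × 909 = 1818
  C-H: 2 × 423 = 846
  O-H: 12 × 473 = 5676
  Σ(formed) = 8340 kJ
ΔH = Σ(broken) − Σ(formed) = 7137 − 8340 = −1203 kJ

ΔH ≈ −1203 kJ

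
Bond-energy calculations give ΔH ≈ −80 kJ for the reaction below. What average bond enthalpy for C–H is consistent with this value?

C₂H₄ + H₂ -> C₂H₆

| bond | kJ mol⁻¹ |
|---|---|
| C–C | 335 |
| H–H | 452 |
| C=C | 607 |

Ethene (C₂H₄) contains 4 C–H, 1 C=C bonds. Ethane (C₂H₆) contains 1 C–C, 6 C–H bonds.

D(C–H) ≈ 402 kJ/mol

Let D be the C–H bond energy.
Σ(broken) = 4×D + 1×607 + 1×452 = 1059 + 4D
Σ(formed) = 1×335 + 6×D = 335 + 6D
ΔH = Σ(broken) − Σ(formed) = (1059 + 4D) − (335 + 6D) = +724 − 2D
Setting this equal to −80 kJ gives 2D = 804, so D = 402 kJ/mol.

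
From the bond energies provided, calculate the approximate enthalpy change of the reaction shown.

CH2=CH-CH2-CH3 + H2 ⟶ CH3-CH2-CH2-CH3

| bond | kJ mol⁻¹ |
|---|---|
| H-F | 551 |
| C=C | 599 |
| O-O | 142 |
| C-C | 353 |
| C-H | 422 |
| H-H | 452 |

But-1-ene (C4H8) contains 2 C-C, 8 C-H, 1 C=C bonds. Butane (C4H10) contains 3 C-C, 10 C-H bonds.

ΔH ≈ −146 kJ

Bonds broken (reactants):
  C-C: 2 × 353 = 706
  C-H: 8 × 422 = 3376
  C=C: 1 × 599 = 599
  H-H: 1 × 452 = 452
  Σ(broken) = 5133 kJ
Bonds formed (products):
  C-C: 3 × 353 = 1059
  C-H: 10 × 422 = 4220
  Σ(formed) = 5279 kJ
ΔH = Σ(broken) − Σ(formed) = 5133 − 5279 = −146 kJ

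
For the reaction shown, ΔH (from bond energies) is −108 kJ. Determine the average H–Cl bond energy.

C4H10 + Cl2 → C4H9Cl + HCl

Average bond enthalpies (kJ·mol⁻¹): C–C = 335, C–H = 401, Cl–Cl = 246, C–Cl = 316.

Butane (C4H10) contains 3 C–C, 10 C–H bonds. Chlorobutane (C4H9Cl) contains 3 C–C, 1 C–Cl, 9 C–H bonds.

D(H–Cl) ≈ 439 kJ/mol

Let D be the H–Cl bond energy.
Σ(broken) = 3×335 + 10×401 + 1×246 = 5261
Σ(formed) = 3×335 + 1×316 + 9×401 + 1×D = 4930 + D
ΔH = Σ(broken) − Σ(formed) = (5261) − (4930 + D) = +331 − D
Setting this equal to −108 kJ gives D = 439 kJ/mol.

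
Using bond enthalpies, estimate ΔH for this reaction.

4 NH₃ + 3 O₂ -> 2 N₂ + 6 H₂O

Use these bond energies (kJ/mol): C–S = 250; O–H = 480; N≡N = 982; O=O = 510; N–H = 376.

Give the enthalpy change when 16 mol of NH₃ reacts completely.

ΔH = −6728 kJ

Bonds broken (reactants):
  N–H: 12 × 376 = 4512
  O=O: 3 × 510 = 1530
  Σ(broken) = 6042 kJ
Bonds formed (products):
  N≡N: 2 × 982 = 1964
  O–H: 12 × 480 = 5760
  Σ(formed) = 7724 kJ
ΔH = Σ(broken) − Σ(formed) = 6042 − 7724 = −1682 kJ
For 4× the reaction as written: 4 × (−1682) = −6728 kJ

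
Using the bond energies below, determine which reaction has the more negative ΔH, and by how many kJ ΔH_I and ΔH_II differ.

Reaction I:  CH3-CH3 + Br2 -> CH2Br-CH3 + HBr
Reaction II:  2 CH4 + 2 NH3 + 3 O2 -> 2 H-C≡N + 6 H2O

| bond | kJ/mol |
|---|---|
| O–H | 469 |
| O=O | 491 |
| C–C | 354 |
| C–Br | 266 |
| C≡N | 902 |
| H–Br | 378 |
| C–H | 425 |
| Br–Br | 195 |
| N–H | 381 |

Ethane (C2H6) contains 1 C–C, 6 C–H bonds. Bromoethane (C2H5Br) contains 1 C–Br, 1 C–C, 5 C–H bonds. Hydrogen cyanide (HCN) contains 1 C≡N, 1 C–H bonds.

Reaction I:
  Bonds broken (reactants):
    Br–Br: 1 × 195 = 195
    C–C: 1 × 354 = 354
    C–H: 6 × 425 = 2550
    Σ(broken) = 3099 kJ
  Bonds formed (products):
    C–Br: 1 × 266 = 266
    C–C: 1 × 354 = 354
    C–H: 5 × 425 = 2125
    H–Br: 1 × 378 = 378
    Σ(formed) = 3123 kJ
  ΔH_I = 3099 − 3123 = −24 kJ
Reaction II:
  Bonds broken (reactants):
    C–H: 8 × 425 = 3400
    N–H: 6 × 381 = 2286
    O=O: 3 × 491 = 1473
    Σ(broken) = 7159 kJ
  Bonds formed (products):
    C≡N: 2 × 902 = 1804
    C–H: 2 × 425 = 850
    O–H: 12 × 469 = 5628
    Σ(formed) = 8282 kJ
  ΔH_II = 7159 − 8282 = −1123 kJ
ΔH_I − ΔH_II = +1099 kJ, so reaction II has the more negative ΔH; |ΔH_I − ΔH_II| = 1099 kJ.

Reaction II, by 1099 kJ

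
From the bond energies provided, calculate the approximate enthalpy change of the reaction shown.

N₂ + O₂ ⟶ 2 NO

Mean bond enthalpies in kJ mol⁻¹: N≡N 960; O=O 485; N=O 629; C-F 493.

Bonds broken (reactants):
  N≡N: 1 × 960 = 960
  O=O: 1 × 485 = 485
  Σ(broken) = 1445 kJ
Bonds formed (products):
  N=O: 2 × 629 = 1258
  Σ(formed) = 1258 kJ
ΔH = Σ(broken) − Σ(formed) = 1445 − 1258 = +187 kJ

ΔH ≈ +187 kJ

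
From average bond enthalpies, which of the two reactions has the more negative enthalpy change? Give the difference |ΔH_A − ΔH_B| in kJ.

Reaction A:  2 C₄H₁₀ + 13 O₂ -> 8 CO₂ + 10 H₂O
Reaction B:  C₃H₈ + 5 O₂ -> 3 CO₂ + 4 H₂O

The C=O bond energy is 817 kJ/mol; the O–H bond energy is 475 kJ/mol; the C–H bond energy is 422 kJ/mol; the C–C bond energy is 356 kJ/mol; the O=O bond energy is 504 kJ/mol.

Reaction A, by 3350 kJ

Reaction A:
  Bonds broken (reactants):
    C–C: 6 × 356 = 2136
    C–H: 20 × 422 = 8440
    O=O: 13 × 504 = 6552
    Σ(broken) = 17128 kJ
  Bonds formed (products):
    C=O: 16 × 817 = 13072
    O–H: 20 × 475 = 9500
    Σ(formed) = 22572 kJ
  ΔH_A = 17128 − 22572 = −5444 kJ
Reaction B:
  Bonds broken (reactants):
    C–C: 2 × 356 = 712
    C–H: 8 × 422 = 3376
    O=O: 5 × 504 = 2520
    Σ(broken) = 6608 kJ
  Bonds formed (products):
    C=O: 6 × 817 = 4902
    O–H: 8 × 475 = 3800
    Σ(formed) = 8702 kJ
  ΔH_B = 6608 − 8702 = −2094 kJ
ΔH_A − ΔH_B = −3350 kJ, so reaction A has the more negative ΔH; |ΔH_A − ΔH_B| = 3350 kJ.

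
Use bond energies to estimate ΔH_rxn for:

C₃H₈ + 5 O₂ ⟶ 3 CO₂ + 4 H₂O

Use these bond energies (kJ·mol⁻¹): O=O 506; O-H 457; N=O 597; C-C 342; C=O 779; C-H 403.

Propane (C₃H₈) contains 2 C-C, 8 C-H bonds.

Bonds broken (reactants):
  C-C: 2 × 342 = 684
  C-H: 8 × 403 = 3224
  O=O: 5 × 506 = 2530
  Σ(broken) = 6438 kJ
Bonds formed (products):
  C=O: 6 × 779 = 4674
  O-H: 8 × 457 = 3656
  Σ(formed) = 8330 kJ
ΔH = Σ(broken) − Σ(formed) = 6438 − 8330 = −1892 kJ

ΔH ≈ −1892 kJ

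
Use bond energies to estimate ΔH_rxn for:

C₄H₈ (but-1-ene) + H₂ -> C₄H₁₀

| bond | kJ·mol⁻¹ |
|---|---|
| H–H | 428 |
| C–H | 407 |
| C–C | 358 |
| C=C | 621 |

Bonds broken (reactants):
  C–C: 2 × 358 = 716
  C–H: 8 × 407 = 3256
  C=C: 1 × 621 = 621
  H–H: 1 × 428 = 428
  Σ(broken) = 5021 kJ
Bonds formed (products):
  C–C: 3 × 358 = 1074
  C–H: 10 × 407 = 4070
  Σ(formed) = 5144 kJ
ΔH = Σ(broken) − Σ(formed) = 5021 − 5144 = −123 kJ

ΔH ≈ −123 kJ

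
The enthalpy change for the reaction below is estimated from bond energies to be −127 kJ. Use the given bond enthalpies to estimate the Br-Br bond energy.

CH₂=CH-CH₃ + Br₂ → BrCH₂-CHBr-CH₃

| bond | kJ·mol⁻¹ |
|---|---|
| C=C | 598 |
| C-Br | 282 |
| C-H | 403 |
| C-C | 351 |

Let D be the Br-Br bond energy.
Σ(broken) = 1×D + 1×351 + 6×403 + 1×598 = 3367 + D
Σ(formed) = 2×282 + 2×351 + 6×403 = 3684
ΔH = Σ(broken) − Σ(formed) = (3367 + D) − (3684) = −317 + D
Setting this equal to −127 kJ gives D = 190 kJ/mol.

D(Br-Br) ≈ 190 kJ/mol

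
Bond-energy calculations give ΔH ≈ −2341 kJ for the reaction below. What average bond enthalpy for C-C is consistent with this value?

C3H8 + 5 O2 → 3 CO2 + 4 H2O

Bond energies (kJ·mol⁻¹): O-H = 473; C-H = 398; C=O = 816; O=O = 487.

Let D be the C-C bond energy.
Σ(broken) = 2×D + 8×398 + 5×487 = 5619 + 2D
Σ(formed) = 6×816 + 8×473 = 8680
ΔH = Σ(broken) − Σ(formed) = (5619 + 2D) − (8680) = −3061 + 2D
Setting this equal to −2341 kJ gives 2D = 720, so D = 360 kJ/mol.

D(C-C) ≈ 360 kJ/mol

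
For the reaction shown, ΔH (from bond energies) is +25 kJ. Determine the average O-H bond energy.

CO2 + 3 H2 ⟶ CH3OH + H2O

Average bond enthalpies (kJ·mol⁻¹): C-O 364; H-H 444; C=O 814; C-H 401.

D(O-H) ≈ 456 kJ/mol

Let D be the O-H bond energy.
Σ(broken) = 2×814 + 3×444 = 2960
Σ(formed) = 3×401 + 1×364 + 3×D = 1567 + 3D
ΔH = Σ(broken) − Σ(formed) = (2960) − (1567 + 3D) = +1393 − 3D
Setting this equal to +25 kJ gives 3D = 1368, so D = 456 kJ/mol.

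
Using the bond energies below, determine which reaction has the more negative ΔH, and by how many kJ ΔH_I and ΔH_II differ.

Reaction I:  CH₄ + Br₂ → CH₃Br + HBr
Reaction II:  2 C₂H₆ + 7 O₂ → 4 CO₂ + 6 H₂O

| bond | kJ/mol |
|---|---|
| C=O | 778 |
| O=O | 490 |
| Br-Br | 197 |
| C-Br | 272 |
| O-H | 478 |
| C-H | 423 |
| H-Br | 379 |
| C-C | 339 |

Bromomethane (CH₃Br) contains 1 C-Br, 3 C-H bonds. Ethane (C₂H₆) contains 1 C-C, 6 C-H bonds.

Reaction I:
  Bonds broken (reactants):
    Br-Br: 1 × 197 = 197
    C-H: 4 × 423 = 1692
    Σ(broken) = 1889 kJ
  Bonds formed (products):
    C-Br: 1 × 272 = 272
    C-H: 3 × 423 = 1269
    H-Br: 1 × 379 = 379
    Σ(formed) = 1920 kJ
  ΔH_I = 1889 − 1920 = −31 kJ
Reaction II:
  Bonds broken (reactants):
    C-C: 2 × 339 = 678
    C-H: 12 × 423 = 5076
    O=O: 7 × 490 = 3430
    Σ(broken) = 9184 kJ
  Bonds formed (products):
    C=O: 8 × 778 = 6224
    O-H: 12 × 478 = 5736
    Σ(formed) = 11960 kJ
  ΔH_II = 9184 − 11960 = −2776 kJ
ΔH_I − ΔH_II = +2745 kJ, so reaction II has the more negative ΔH; |ΔH_I − ΔH_II| = 2745 kJ.

Reaction II, by 2745 kJ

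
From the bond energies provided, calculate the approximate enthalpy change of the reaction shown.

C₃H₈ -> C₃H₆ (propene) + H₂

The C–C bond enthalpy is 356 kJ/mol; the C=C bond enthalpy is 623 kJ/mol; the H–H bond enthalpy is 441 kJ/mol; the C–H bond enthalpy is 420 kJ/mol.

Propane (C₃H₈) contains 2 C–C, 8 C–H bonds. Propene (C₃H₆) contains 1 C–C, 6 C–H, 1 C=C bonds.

Bonds broken (reactants):
  C–C: 2 × 356 = 712
  C–H: 8 × 420 = 3360
  Σ(broken) = 4072 kJ
Bonds formed (products):
  C–C: 1 × 356 = 356
  C–H: 6 × 420 = 2520
  C=C: 1 × 623 = 623
  H–H: 1 × 441 = 441
  Σ(formed) = 3940 kJ
ΔH = Σ(broken) − Σ(formed) = 4072 − 3940 = +132 kJ

ΔH ≈ +132 kJ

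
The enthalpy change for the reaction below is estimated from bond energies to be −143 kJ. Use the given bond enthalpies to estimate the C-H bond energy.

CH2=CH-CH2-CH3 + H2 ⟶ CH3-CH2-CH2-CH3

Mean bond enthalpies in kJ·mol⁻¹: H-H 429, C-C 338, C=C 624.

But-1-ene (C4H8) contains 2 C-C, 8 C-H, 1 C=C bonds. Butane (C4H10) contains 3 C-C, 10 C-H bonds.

Let D be the C-H bond energy.
Σ(broken) = 2×338 + 8×D + 1×624 + 1×429 = 1729 + 8D
Σ(formed) = 3×338 + 10×D = 1014 + 10D
ΔH = Σ(broken) − Σ(formed) = (1729 + 8D) − (1014 + 10D) = +715 − 2D
Setting this equal to −143 kJ gives 2D = 858, so D = 429 kJ/mol.

D(C-H) ≈ 429 kJ/mol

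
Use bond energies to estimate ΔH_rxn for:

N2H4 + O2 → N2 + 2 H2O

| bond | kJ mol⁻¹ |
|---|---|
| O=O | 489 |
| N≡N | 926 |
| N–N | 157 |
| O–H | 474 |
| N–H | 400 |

ΔH ≈ −576 kJ

Bonds broken (reactants):
  N–H: 4 × 400 = 1600
  N–N: 1 × 157 = 157
  O=O: 1 × 489 = 489
  Σ(broken) = 2246 kJ
Bonds formed (products):
  N≡N: 1 × 926 = 926
  O–H: 4 × 474 = 1896
  Σ(formed) = 2822 kJ
ΔH = Σ(broken) − Σ(formed) = 2246 − 2822 = −576 kJ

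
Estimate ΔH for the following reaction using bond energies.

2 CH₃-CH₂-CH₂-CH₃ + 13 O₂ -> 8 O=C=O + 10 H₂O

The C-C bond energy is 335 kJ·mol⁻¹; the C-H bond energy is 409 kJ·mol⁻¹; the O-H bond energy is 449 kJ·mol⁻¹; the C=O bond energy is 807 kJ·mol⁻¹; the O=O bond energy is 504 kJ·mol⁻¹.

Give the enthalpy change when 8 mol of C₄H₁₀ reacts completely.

ΔH = −20600 kJ

Bonds broken (reactants):
  C-C: 6 × 335 = 2010
  C-H: 20 × 409 = 8180
  O=O: 13 × 504 = 6552
  Σ(broken) = 16742 kJ
Bonds formed (products):
  C=O: 16 × 807 = 12912
  O-H: 20 × 449 = 8980
  Σ(formed) = 21892 kJ
ΔH = Σ(broken) − Σ(formed) = 16742 − 21892 = −5150 kJ
For 4× the reaction as written: 4 × (−5150) = −20600 kJ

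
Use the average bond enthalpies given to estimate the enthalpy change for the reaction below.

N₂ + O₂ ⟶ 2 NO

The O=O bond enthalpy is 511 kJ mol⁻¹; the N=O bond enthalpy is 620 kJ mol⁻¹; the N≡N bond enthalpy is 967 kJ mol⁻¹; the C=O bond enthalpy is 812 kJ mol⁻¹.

Bonds broken (reactants):
  N≡N: 1 × 967 = 967
  O=O: 1 × 511 = 511
  Σ(broken) = 1478 kJ
Bonds formed (products):
  N=O: 2 × 620 = 1240
  Σ(formed) = 1240 kJ
ΔH = Σ(broken) − Σ(formed) = 1478 − 1240 = +238 kJ

ΔH ≈ +238 kJ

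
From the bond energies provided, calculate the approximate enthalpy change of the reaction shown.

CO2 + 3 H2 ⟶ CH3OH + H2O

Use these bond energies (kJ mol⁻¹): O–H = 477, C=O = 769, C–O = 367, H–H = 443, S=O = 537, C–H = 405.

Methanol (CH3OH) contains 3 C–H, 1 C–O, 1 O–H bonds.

ΔH ≈ −146 kJ

Bonds broken (reactants):
  C=O: 2 × 769 = 1538
  H–H: 3 × 443 = 1329
  Σ(broken) = 2867 kJ
Bonds formed (products):
  C–H: 3 × 405 = 1215
  C–O: 1 × 367 = 367
  O–H: 3 × 477 = 1431
  Σ(formed) = 3013 kJ
ΔH = Σ(broken) − Σ(formed) = 2867 − 3013 = −146 kJ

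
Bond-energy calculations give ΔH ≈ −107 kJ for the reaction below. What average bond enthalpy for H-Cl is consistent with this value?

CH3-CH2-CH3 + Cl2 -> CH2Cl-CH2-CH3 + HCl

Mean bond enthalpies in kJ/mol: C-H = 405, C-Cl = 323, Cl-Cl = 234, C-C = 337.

D(H-Cl) ≈ 423 kJ/mol

Let D be the H-Cl bond energy.
Σ(broken) = 2×337 + 8×405 + 1×234 = 4148
Σ(formed) = 2×337 + 1×323 + 7×405 + 1×D = 3832 + D
ΔH = Σ(broken) − Σ(formed) = (4148) − (3832 + D) = +316 − D
Setting this equal to −107 kJ gives D = 423 kJ/mol.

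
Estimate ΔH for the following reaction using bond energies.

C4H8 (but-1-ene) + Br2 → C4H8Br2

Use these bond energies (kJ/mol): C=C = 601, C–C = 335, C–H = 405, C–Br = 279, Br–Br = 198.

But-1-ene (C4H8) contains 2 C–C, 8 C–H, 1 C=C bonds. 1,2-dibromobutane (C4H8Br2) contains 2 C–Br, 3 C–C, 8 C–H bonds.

ΔH ≈ −94 kJ

Bonds broken (reactants):
  Br–Br: 1 × 198 = 198
  C–C: 2 × 335 = 670
  C–H: 8 × 405 = 3240
  C=C: 1 × 601 = 601
  Σ(broken) = 4709 kJ
Bonds formed (products):
  C–Br: 2 × 279 = 558
  C–C: 3 × 335 = 1005
  C–H: 8 × 405 = 3240
  Σ(formed) = 4803 kJ
ΔH = Σ(broken) − Σ(formed) = 4709 − 4803 = −94 kJ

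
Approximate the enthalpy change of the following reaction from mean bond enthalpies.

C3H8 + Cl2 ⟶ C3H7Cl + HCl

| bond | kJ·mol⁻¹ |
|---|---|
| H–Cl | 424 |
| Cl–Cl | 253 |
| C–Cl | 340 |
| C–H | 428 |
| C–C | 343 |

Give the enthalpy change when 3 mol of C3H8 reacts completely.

Bonds broken (reactants):
  C–C: 2 × 343 = 686
  C–H: 8 × 428 = 3424
  Cl–Cl: 1 × 253 = 253
  Σ(broken) = 4363 kJ
Bonds formed (products):
  C–C: 2 × 343 = 686
  C–Cl: 1 × 340 = 340
  C–H: 7 × 428 = 2996
  H–Cl: 1 × 424 = 424
  Σ(formed) = 4446 kJ
ΔH = Σ(broken) − Σ(formed) = 4363 − 4446 = −83 kJ
For 3× the reaction as written: 3 × (−83) = −249 kJ

ΔH = −249 kJ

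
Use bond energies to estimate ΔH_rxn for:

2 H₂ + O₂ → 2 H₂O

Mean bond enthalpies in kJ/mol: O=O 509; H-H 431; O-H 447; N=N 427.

ΔH ≈ −417 kJ

Bonds broken (reactants):
  H-H: 2 × 431 = 862
  O=O: 1 × 509 = 509
  Σ(broken) = 1371 kJ
Bonds formed (products):
  O-H: 4 × 447 = 1788
  Σ(formed) = 1788 kJ
ΔH = Σ(broken) − Σ(formed) = 1371 − 1788 = −417 kJ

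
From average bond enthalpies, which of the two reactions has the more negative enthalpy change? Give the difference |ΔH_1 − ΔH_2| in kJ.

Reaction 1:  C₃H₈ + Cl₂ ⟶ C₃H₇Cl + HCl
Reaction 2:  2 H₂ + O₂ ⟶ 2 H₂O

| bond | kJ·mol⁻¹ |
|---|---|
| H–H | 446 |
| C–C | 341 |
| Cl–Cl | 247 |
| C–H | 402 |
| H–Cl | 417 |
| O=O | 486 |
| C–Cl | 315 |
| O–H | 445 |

Reaction 2, by 319 kJ

Reaction 1:
  Bonds broken (reactants):
    C–C: 2 × 341 = 682
    C–H: 8 × 402 = 3216
    Cl–Cl: 1 × 247 = 247
    Σ(broken) = 4145 kJ
  Bonds formed (products):
    C–C: 2 × 341 = 682
    C–Cl: 1 × 315 = 315
    C–H: 7 × 402 = 2814
    H–Cl: 1 × 417 = 417
    Σ(formed) = 4228 kJ
  ΔH_1 = 4145 − 4228 = −83 kJ
Reaction 2:
  Bonds broken (reactants):
    H–H: 2 × 446 = 892
    O=O: 1 × 486 = 486
    Σ(broken) = 1378 kJ
  Bonds formed (products):
    O–H: 4 × 445 = 1780
    Σ(formed) = 1780 kJ
  ΔH_2 = 1378 − 1780 = −402 kJ
ΔH_1 − ΔH_2 = +319 kJ, so reaction 2 has the more negative ΔH; |ΔH_1 − ΔH_2| = 319 kJ.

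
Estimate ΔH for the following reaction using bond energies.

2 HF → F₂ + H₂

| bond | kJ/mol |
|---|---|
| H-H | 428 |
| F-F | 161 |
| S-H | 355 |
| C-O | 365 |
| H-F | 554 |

ΔH ≈ +519 kJ

Bonds broken (reactants):
  H-F: 2 × 554 = 1108
  Σ(broken) = 1108 kJ
Bonds formed (products):
  F-F: 1 × 161 = 161
  H-H: 1 × 428 = 428
  Σ(formed) = 589 kJ
ΔH = Σ(broken) − Σ(formed) = 1108 − 589 = +519 kJ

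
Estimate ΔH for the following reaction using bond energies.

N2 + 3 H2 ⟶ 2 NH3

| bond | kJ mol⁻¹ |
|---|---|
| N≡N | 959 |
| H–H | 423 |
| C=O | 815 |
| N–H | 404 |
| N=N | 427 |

ΔH ≈ −196 kJ

Bonds broken (reactants):
  H–H: 3 × 423 = 1269
  N≡N: 1 × 959 = 959
  Σ(broken) = 2228 kJ
Bonds formed (products):
  N–H: 6 × 404 = 2424
  Σ(formed) = 2424 kJ
ΔH = Σ(broken) − Σ(formed) = 2228 − 2424 = −196 kJ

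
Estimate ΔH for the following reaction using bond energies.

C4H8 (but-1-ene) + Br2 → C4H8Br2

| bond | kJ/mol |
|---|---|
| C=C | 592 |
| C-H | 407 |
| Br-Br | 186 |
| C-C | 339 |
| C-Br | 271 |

ΔH ≈ −103 kJ

Bonds broken (reactants):
  Br-Br: 1 × 186 = 186
  C-C: 2 × 339 = 678
  C-H: 8 × 407 = 3256
  C=C: 1 × 592 = 592
  Σ(broken) = 4712 kJ
Bonds formed (products):
  C-Br: 2 × 271 = 542
  C-C: 3 × 339 = 1017
  C-H: 8 × 407 = 3256
  Σ(formed) = 4815 kJ
ΔH = Σ(broken) − Σ(formed) = 4712 − 4815 = −103 kJ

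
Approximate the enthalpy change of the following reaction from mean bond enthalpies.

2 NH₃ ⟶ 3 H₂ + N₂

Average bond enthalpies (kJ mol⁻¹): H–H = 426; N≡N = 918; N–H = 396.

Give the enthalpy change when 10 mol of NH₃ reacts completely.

ΔH = +900 kJ

Bonds broken (reactants):
  N–H: 6 × 396 = 2376
  Σ(broken) = 2376 kJ
Bonds formed (products):
  H–H: 3 × 426 = 1278
  N≡N: 1 × 918 = 918
  Σ(formed) = 2196 kJ
ΔH = Σ(broken) − Σ(formed) = 2376 − 2196 = +180 kJ
For 5× the reaction as written: 5 × (+180) = +900 kJ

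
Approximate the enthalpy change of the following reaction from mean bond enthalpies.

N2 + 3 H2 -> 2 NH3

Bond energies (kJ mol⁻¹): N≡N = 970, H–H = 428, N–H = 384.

Bonds broken (reactants):
  H–H: 3 × 428 = 1284
  N≡N: 1 × 970 = 970
  Σ(broken) = 2254 kJ
Bonds formed (products):
  N–H: 6 × 384 = 2304
  Σ(formed) = 2304 kJ
ΔH = Σ(broken) − Σ(formed) = 2254 − 2304 = −50 kJ

ΔH ≈ −50 kJ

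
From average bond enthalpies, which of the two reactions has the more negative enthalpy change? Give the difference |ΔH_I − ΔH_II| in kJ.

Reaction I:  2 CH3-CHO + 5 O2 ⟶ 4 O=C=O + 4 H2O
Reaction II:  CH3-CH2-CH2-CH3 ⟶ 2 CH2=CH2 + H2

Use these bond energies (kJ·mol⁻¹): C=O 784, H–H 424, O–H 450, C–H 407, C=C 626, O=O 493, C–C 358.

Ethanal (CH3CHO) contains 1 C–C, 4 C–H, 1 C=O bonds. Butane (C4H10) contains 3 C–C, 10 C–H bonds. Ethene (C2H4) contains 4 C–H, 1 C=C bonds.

Reaction I, by 2079 kJ

Reaction I:
  Bonds broken (reactants):
    C–C: 2 × 358 = 716
    C–H: 8 × 407 = 3256
    C=O: 2 × 784 = 1568
    O=O: 5 × 493 = 2465
    Σ(broken) = 8005 kJ
  Bonds formed (products):
    C=O: 8 × 784 = 6272
    O–H: 8 × 450 = 3600
    Σ(formed) = 9872 kJ
  ΔH_I = 8005 − 9872 = −1867 kJ
Reaction II:
  Bonds broken (reactants):
    C–C: 3 × 358 = 1074
    C–H: 10 × 407 = 4070
    Σ(broken) = 5144 kJ
  Bonds formed (products):
    C–H: 8 × 407 = 3256
    C=C: 2 × 626 = 1252
    H–H: 1 × 424 = 424
    Σ(formed) = 4932 kJ
  ΔH_II = 5144 − 4932 = +212 kJ
ΔH_I − ΔH_II = −2079 kJ, so reaction I has the more negative ΔH; |ΔH_I − ΔH_II| = 2079 kJ.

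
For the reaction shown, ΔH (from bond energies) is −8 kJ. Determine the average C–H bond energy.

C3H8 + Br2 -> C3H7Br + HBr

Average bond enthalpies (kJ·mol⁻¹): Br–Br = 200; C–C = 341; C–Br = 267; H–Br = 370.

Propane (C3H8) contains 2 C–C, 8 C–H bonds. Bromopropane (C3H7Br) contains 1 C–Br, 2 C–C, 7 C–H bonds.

D(C–H) ≈ 429 kJ/mol

Let D be the C–H bond energy.
Σ(broken) = 1×200 + 2×341 + 8×D = 882 + 8D
Σ(formed) = 1×267 + 2×341 + 7×D + 1×370 = 1319 + 7D
ΔH = Σ(broken) − Σ(formed) = (882 + 8D) − (1319 + 7D) = −437 + D
Setting this equal to −8 kJ gives D = 429 kJ/mol.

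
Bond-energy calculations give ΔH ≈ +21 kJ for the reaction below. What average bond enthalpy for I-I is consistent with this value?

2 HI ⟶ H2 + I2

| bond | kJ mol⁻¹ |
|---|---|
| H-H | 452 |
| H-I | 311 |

D(I-I) ≈ 149 kJ/mol

Let D be the I-I bond energy.
Σ(broken) = 2×311 = 622
Σ(formed) = 1×452 + 1×D = 452 + D
ΔH = Σ(broken) − Σ(formed) = (622) − (452 + D) = +170 − D
Setting this equal to +21 kJ gives D = 149 kJ/mol.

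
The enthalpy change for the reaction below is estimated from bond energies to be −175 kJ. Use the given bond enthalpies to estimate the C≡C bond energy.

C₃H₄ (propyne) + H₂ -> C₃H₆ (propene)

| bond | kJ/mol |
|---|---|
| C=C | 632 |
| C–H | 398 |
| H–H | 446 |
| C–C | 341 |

D(C≡C) ≈ 807 kJ/mol

Let D be the C≡C bond energy.
Σ(broken) = 1×D + 1×341 + 4×398 + 1×446 = 2379 + D
Σ(formed) = 1×341 + 6×398 + 1×632 = 3361
ΔH = Σ(broken) − Σ(formed) = (2379 + D) − (3361) = −982 + D
Setting this equal to −175 kJ gives D = 807 kJ/mol.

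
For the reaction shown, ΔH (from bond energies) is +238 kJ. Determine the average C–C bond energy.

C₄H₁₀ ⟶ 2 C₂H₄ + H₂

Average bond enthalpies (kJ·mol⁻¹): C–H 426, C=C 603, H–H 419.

Let D be the C–C bond energy.
Σ(broken) = 3×D + 10×426 = 4260 + 3D
Σ(formed) = 8×426 + 2×603 + 1×419 = 5033
ΔH = Σ(broken) − Σ(formed) = (4260 + 3D) − (5033) = −773 + 3D
Setting this equal to +238 kJ gives 3D = 1011, so D = 337 kJ/mol.

D(C–C) ≈ 337 kJ/mol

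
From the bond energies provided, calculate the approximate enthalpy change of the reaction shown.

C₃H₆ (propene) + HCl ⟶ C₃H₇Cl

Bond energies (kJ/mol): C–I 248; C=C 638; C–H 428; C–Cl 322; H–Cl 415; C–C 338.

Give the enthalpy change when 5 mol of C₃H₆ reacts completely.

Bonds broken (reactants):
  C–C: 1 × 338 = 338
  C–H: 6 × 428 = 2568
  C=C: 1 × 638 = 638
  H–Cl: 1 × 415 = 415
  Σ(broken) = 3959 kJ
Bonds formed (products):
  C–C: 2 × 338 = 676
  C–Cl: 1 × 322 = 322
  C–H: 7 × 428 = 2996
  Σ(formed) = 3994 kJ
ΔH = Σ(broken) − Σ(formed) = 3959 − 3994 = −35 kJ
For 5× the reaction as written: 5 × (−35) = −175 kJ

ΔH = −175 kJ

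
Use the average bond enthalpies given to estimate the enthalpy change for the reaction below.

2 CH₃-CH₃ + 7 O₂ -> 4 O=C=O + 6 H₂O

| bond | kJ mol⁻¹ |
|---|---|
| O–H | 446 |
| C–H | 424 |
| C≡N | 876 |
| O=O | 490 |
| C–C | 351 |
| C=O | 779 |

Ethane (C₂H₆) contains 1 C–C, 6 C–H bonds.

ΔH ≈ −2364 kJ

Bonds broken (reactants):
  C–C: 2 × 351 = 702
  C–H: 12 × 424 = 5088
  O=O: 7 × 490 = 3430
  Σ(broken) = 9220 kJ
Bonds formed (products):
  C=O: 8 × 779 = 6232
  O–H: 12 × 446 = 5352
  Σ(formed) = 11584 kJ
ΔH = Σ(broken) − Σ(formed) = 9220 − 11584 = −2364 kJ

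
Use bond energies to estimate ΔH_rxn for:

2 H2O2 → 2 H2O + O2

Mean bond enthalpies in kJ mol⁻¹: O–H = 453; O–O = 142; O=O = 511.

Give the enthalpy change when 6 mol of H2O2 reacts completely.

ΔH = −681 kJ

Bonds broken (reactants):
  O–H: 4 × 453 = 1812
  O–O: 2 × 142 = 284
  Σ(broken) = 2096 kJ
Bonds formed (products):
  O–H: 4 × 453 = 1812
  O=O: 1 × 511 = 511
  Σ(formed) = 2323 kJ
ΔH = Σ(broken) − Σ(formed) = 2096 − 2323 = −227 kJ
For 3× the reaction as written: 3 × (−227) = −681 kJ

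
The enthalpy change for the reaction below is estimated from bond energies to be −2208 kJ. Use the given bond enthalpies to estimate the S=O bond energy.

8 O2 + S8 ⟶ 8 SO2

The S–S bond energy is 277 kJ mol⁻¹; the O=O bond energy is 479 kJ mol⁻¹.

Let D be the S=O bond energy.
Σ(broken) = 8×479 + 8×277 = 6048
Σ(formed) = 16×D = 16D
ΔH = Σ(broken) − Σ(formed) = (6048) − (16D) = +6048 − 16D
Setting this equal to −2208 kJ gives 16D = 8256, so D = 516 kJ/mol.

D(S=O) ≈ 516 kJ/mol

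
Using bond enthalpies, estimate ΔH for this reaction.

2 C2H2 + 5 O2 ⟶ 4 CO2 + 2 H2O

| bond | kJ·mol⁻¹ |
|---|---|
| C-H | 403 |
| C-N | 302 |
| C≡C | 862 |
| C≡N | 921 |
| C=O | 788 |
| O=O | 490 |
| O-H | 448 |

Bonds broken (reactants):
  C≡C: 2 × 862 = 1724
  C-H: 4 × 403 = 1612
  O=O: 5 × 490 = 2450
  Σ(broken) = 5786 kJ
Bonds formed (products):
  C=O: 8 × 788 = 6304
  O-H: 4 × 448 = 1792
  Σ(formed) = 8096 kJ
ΔH = Σ(broken) − Σ(formed) = 5786 − 8096 = −2310 kJ

ΔH ≈ −2310 kJ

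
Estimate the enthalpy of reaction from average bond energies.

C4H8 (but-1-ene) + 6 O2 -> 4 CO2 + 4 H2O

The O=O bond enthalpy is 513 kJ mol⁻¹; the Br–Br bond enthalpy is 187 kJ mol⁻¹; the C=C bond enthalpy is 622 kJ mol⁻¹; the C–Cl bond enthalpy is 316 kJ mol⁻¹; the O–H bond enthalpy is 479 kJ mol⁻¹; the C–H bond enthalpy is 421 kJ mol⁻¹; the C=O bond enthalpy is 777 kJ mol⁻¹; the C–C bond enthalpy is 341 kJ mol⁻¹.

ΔH ≈ −2298 kJ

Bonds broken (reactants):
  C–C: 2 × 341 = 682
  C–H: 8 × 421 = 3368
  C=C: 1 × 622 = 622
  O=O: 6 × 513 = 3078
  Σ(broken) = 7750 kJ
Bonds formed (products):
  C=O: 8 × 777 = 6216
  O–H: 8 × 479 = 3832
  Σ(formed) = 10048 kJ
ΔH = Σ(broken) − Σ(formed) = 7750 − 10048 = −2298 kJ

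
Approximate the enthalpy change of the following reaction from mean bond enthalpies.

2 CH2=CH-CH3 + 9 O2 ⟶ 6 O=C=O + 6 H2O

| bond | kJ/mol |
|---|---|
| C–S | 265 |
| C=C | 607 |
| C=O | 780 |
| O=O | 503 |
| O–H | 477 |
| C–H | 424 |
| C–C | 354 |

ΔH ≈ −3547 kJ

Bonds broken (reactants):
  C–C: 2 × 354 = 708
  C–H: 12 × 424 = 5088
  C=C: 2 × 607 = 1214
  O=O: 9 × 503 = 4527
  Σ(broken) = 11537 kJ
Bonds formed (products):
  C=O: 12 × 780 = 9360
  O–H: 12 × 477 = 5724
  Σ(formed) = 15084 kJ
ΔH = Σ(broken) − Σ(formed) = 11537 − 15084 = −3547 kJ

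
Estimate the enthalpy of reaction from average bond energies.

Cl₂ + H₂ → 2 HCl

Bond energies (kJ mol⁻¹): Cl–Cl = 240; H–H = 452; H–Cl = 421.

Bonds broken (reactants):
  Cl–Cl: 1 × 240 = 240
  H–H: 1 × 452 = 452
  Σ(broken) = 692 kJ
Bonds formed (products):
  H–Cl: 2 × 421 = 842
  Σ(formed) = 842 kJ
ΔH = Σ(broken) − Σ(formed) = 692 − 842 = −150 kJ

ΔH ≈ −150 kJ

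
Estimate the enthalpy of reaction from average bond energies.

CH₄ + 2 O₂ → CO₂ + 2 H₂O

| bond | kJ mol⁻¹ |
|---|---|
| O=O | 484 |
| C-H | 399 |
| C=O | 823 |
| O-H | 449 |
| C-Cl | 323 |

ΔH ≈ −878 kJ

Bonds broken (reactants):
  C-H: 4 × 399 = 1596
  O=O: 2 × 484 = 968
  Σ(broken) = 2564 kJ
Bonds formed (products):
  C=O: 2 × 823 = 1646
  O-H: 4 × 449 = 1796
  Σ(formed) = 3442 kJ
ΔH = Σ(broken) − Σ(formed) = 2564 − 3442 = −878 kJ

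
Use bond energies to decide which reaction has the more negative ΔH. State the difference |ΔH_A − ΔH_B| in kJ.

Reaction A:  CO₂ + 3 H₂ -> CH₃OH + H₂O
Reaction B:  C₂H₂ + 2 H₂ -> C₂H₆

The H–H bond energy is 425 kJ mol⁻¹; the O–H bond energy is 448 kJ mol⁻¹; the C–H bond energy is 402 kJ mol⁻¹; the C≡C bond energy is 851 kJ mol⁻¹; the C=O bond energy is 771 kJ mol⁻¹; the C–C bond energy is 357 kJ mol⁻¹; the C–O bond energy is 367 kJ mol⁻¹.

Reaction B, by 164 kJ

Reaction A:
  Bonds broken (reactants):
    C=O: 2 × 771 = 1542
    H–H: 3 × 425 = 1275
    Σ(broken) = 2817 kJ
  Bonds formed (products):
    C–H: 3 × 402 = 1206
    C–O: 1 × 367 = 367
    O–H: 3 × 448 = 1344
    Σ(formed) = 2917 kJ
  ΔH_A = 2817 − 2917 = −100 kJ
Reaction B:
  Bonds broken (reactants):
    C≡C: 1 × 851 = 851
    C–H: 2 × 402 = 804
    H–H: 2 × 425 = 850
    Σ(broken) = 2505 kJ
  Bonds formed (products):
    C–C: 1 × 357 = 357
    C–H: 6 × 402 = 2412
    Σ(formed) = 2769 kJ
  ΔH_B = 2505 − 2769 = −264 kJ
ΔH_A − ΔH_B = +164 kJ, so reaction B has the more negative ΔH; |ΔH_A − ΔH_B| = 164 kJ.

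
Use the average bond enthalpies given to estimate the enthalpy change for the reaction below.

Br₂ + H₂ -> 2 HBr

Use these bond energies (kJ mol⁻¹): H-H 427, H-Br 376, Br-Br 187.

ΔH ≈ −138 kJ

Bonds broken (reactants):
  Br-Br: 1 × 187 = 187
  H-H: 1 × 427 = 427
  Σ(broken) = 614 kJ
Bonds formed (products):
  H-Br: 2 × 376 = 752
  Σ(formed) = 752 kJ
ΔH = Σ(broken) − Σ(formed) = 614 − 752 = −138 kJ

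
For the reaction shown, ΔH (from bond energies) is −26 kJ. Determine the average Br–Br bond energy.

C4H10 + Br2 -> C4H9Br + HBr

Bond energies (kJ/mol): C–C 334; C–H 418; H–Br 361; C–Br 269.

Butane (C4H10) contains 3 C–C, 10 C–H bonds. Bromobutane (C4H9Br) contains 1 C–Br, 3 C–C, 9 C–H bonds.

D(Br–Br) ≈ 186 kJ/mol

Let D be the Br–Br bond energy.
Σ(broken) = 1×D + 3×334 + 10×418 = 5182 + D
Σ(formed) = 1×269 + 3×334 + 9×418 + 1×361 = 5394
ΔH = Σ(broken) − Σ(formed) = (5182 + D) − (5394) = −212 + D
Setting this equal to −26 kJ gives D = 186 kJ/mol.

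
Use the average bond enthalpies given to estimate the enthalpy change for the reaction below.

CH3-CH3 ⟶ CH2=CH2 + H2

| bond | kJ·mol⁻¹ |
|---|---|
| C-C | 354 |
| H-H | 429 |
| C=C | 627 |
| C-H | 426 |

ΔH ≈ +150 kJ

Bonds broken (reactants):
  C-C: 1 × 354 = 354
  C-H: 6 × 426 = 2556
  Σ(broken) = 2910 kJ
Bonds formed (products):
  C-H: 4 × 426 = 1704
  C=C: 1 × 627 = 627
  H-H: 1 × 429 = 429
  Σ(formed) = 2760 kJ
ΔH = Σ(broken) − Σ(formed) = 2910 − 2760 = +150 kJ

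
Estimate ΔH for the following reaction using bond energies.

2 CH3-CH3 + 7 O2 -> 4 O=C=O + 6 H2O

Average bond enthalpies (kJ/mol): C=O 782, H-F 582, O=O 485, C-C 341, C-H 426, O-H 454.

Bonds broken (reactants):
  C-C: 2 × 341 = 682
  C-H: 12 × 426 = 5112
  O=O: 7 × 485 = 3395
  Σ(broken) = 9189 kJ
Bonds formed (products):
  C=O: 8 × 782 = 6256
  O-H: 12 × 454 = 5448
  Σ(formed) = 11704 kJ
ΔH = Σ(broken) − Σ(formed) = 9189 − 11704 = −2515 kJ

ΔH ≈ −2515 kJ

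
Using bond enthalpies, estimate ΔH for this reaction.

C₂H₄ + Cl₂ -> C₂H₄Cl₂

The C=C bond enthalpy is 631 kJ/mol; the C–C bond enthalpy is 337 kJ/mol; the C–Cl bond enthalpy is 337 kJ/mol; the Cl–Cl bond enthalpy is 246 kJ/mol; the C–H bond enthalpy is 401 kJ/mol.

ΔH ≈ −134 kJ

Bonds broken (reactants):
  C–H: 4 × 401 = 1604
  C=C: 1 × 631 = 631
  Cl–Cl: 1 × 246 = 246
  Σ(broken) = 2481 kJ
Bonds formed (products):
  C–C: 1 × 337 = 337
  C–Cl: 2 × 337 = 674
  C–H: 4 × 401 = 1604
  Σ(formed) = 2615 kJ
ΔH = Σ(broken) − Σ(formed) = 2481 − 2615 = −134 kJ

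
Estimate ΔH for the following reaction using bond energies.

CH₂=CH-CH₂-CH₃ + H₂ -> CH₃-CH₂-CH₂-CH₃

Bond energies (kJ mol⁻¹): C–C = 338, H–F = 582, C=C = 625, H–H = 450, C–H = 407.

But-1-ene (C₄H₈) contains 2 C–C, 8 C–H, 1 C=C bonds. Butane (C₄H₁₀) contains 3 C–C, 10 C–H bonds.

Bonds broken (reactants):
  C–C: 2 × 338 = 676
  C–H: 8 × 407 = 3256
  C=C: 1 × 625 = 625
  H–H: 1 × 450 = 450
  Σ(broken) = 5007 kJ
Bonds formed (products):
  C–C: 3 × 338 = 1014
  C–H: 10 × 407 = 4070
  Σ(formed) = 5084 kJ
ΔH = Σ(broken) − Σ(formed) = 5007 − 5084 = −77 kJ

ΔH ≈ −77 kJ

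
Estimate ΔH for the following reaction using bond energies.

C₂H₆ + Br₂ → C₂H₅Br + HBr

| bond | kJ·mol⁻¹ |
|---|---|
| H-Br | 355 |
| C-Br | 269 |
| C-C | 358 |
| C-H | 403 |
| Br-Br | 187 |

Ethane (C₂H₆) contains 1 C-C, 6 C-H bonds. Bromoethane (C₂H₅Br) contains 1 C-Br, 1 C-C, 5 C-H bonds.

ΔH ≈ −34 kJ

Bonds broken (reactants):
  Br-Br: 1 × 187 = 187
  C-C: 1 × 358 = 358
  C-H: 6 × 403 = 2418
  Σ(broken) = 2963 kJ
Bonds formed (products):
  C-Br: 1 × 269 = 269
  C-C: 1 × 358 = 358
  C-H: 5 × 403 = 2015
  H-Br: 1 × 355 = 355
  Σ(formed) = 2997 kJ
ΔH = Σ(broken) − Σ(formed) = 2963 − 2997 = −34 kJ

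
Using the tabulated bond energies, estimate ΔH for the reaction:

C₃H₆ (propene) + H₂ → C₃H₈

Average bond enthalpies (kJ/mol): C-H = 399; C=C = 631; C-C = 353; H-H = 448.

Bonds broken (reactants):
  C-C: 1 × 353 = 353
  C-H: 6 × 399 = 2394
  C=C: 1 × 631 = 631
  H-H: 1 × 448 = 448
  Σ(broken) = 3826 kJ
Bonds formed (products):
  C-C: 2 × 353 = 706
  C-H: 8 × 399 = 3192
  Σ(formed) = 3898 kJ
ΔH = Σ(broken) − Σ(formed) = 3826 − 3898 = −72 kJ

ΔH ≈ −72 kJ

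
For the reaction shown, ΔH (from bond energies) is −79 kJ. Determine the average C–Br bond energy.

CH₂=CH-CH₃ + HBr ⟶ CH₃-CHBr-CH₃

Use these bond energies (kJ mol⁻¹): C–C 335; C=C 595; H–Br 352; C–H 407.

Let D be the C–Br bond energy.
Σ(broken) = 1×335 + 6×407 + 1×595 + 1×352 = 3724
Σ(formed) = 1×D + 2×335 + 7×407 = 3519 + D
ΔH = Σ(broken) − Σ(formed) = (3724) − (3519 + D) = +205 − D
Setting this equal to −79 kJ gives D = 284 kJ/mol.

D(C–Br) ≈ 284 kJ/mol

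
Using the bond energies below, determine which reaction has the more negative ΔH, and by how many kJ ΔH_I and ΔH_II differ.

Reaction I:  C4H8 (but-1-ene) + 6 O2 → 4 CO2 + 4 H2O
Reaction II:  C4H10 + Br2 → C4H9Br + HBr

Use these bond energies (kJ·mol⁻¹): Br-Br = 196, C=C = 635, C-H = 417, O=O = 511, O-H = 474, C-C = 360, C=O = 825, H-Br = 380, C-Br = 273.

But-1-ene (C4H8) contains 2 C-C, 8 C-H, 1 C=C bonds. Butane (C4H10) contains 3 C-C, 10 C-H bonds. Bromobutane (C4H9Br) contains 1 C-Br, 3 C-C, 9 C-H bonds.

Reaction I, by 2595 kJ

Reaction I:
  Bonds broken (reactants):
    C-C: 2 × 360 = 720
    C-H: 8 × 417 = 3336
    C=C: 1 × 635 = 635
    O=O: 6 × 511 = 3066
    Σ(broken) = 7757 kJ
  Bonds formed (products):
    C=O: 8 × 825 = 6600
    O-H: 8 × 474 = 3792
    Σ(formed) = 10392 kJ
  ΔH_I = 7757 − 10392 = −2635 kJ
Reaction II:
  Bonds broken (reactants):
    Br-Br: 1 × 196 = 196
    C-C: 3 × 360 = 1080
    C-H: 10 × 417 = 4170
    Σ(broken) = 5446 kJ
  Bonds formed (products):
    C-Br: 1 × 273 = 273
    C-C: 3 × 360 = 1080
    C-H: 9 × 417 = 3753
    H-Br: 1 × 380 = 380
    Σ(formed) = 5486 kJ
  ΔH_II = 5446 − 5486 = −40 kJ
ΔH_I − ΔH_II = −2595 kJ, so reaction I has the more negative ΔH; |ΔH_I − ΔH_II| = 2595 kJ.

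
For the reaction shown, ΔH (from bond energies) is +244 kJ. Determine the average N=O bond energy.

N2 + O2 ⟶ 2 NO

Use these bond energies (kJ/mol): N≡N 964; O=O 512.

D(N=O) ≈ 616 kJ/mol

Let D be the N=O bond energy.
Σ(broken) = 1×964 + 1×512 = 1476
Σ(formed) = 2×D = 2D
ΔH = Σ(broken) − Σ(formed) = (1476) − (2D) = +1476 − 2D
Setting this equal to +244 kJ gives 2D = 1232, so D = 616 kJ/mol.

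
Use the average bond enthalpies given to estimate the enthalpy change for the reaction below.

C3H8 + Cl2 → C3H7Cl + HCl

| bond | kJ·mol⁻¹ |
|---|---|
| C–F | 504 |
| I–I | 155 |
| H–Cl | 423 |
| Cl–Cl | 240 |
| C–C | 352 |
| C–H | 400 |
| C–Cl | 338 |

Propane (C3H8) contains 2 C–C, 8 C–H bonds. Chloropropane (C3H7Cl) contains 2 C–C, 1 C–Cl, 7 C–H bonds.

ΔH ≈ −121 kJ

Bonds broken (reactants):
  C–C: 2 × 352 = 704
  C–H: 8 × 400 = 3200
  Cl–Cl: 1 × 240 = 240
  Σ(broken) = 4144 kJ
Bonds formed (products):
  C–C: 2 × 352 = 704
  C–Cl: 1 × 338 = 338
  C–H: 7 × 400 = 2800
  H–Cl: 1 × 423 = 423
  Σ(formed) = 4265 kJ
ΔH = Σ(broken) − Σ(formed) = 4144 − 4265 = −121 kJ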